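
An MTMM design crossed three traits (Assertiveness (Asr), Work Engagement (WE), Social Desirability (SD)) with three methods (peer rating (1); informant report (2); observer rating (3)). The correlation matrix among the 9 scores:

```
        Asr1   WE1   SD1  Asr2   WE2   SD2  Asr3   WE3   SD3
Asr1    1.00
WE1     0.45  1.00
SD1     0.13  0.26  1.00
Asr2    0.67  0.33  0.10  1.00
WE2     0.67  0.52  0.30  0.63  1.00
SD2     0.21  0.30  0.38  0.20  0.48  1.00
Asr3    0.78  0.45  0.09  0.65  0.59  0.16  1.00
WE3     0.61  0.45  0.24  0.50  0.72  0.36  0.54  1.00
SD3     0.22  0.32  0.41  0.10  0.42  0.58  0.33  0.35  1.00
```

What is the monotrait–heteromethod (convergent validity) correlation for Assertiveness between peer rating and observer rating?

0.78

Same trait (Asr), different methods: r(Asr1, Asr3) = 0.78.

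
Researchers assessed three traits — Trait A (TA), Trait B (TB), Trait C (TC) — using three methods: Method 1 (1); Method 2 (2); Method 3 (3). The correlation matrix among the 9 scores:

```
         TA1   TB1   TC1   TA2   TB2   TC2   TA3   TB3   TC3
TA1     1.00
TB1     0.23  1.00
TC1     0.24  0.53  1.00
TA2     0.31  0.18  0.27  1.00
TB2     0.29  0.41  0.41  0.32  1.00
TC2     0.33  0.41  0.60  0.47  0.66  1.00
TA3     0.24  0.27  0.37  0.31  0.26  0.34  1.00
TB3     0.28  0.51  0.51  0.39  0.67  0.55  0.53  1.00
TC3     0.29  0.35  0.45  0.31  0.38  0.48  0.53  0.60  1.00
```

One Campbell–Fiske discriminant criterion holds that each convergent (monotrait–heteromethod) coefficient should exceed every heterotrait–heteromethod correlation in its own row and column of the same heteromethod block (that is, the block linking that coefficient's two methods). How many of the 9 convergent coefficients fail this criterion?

Each convergent coefficient versus the relevant comparison correlations:
TA (methods 1·2): 0.31 vs {0.29, 0.18, 0.33, 0.27} → fail.
TA (methods 1·3): 0.24 vs {0.28, 0.27, 0.29, 0.37} → fail.
TA (methods 2·3): 0.31 vs {0.39, 0.26, 0.31, 0.34} → fail.
TB (methods 1·2): 0.41 vs {0.18, 0.29, 0.41, 0.41} → fail.
TB (methods 1·3): 0.51 vs {0.27, 0.28, 0.35, 0.51} → fail.
TB (methods 2·3): 0.67 vs {0.26, 0.39, 0.38, 0.55} → pass.
TC (methods 1·2): 0.60 vs {0.27, 0.33, 0.41, 0.41} → pass.
TC (methods 1·3): 0.45 vs {0.37, 0.29, 0.51, 0.35} → fail.
TC (methods 2·3): 0.48 vs {0.34, 0.31, 0.55, 0.38} → fail.
7 of 9 fail.

7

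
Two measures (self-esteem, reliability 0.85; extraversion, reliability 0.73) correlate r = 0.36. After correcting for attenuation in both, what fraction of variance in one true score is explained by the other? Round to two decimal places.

0.21

Disattenuated r = 0.36 / √(0.85 × 0.73) = 0.36 / 0.7877 = 0.4570.
Shared true-score variance = 0.4570² = 0.2088 ≈ 0.21.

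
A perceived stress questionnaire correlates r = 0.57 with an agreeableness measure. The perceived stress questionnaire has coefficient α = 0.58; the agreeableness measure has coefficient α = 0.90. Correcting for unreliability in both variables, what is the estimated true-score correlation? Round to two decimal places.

0.79

r_true = r_obs / √(r_xx · r_yy) = 0.57 / √(0.58 × 0.90) = 0.57 / √0.5220 = 0.57 / 0.7225 ≈ 0.79.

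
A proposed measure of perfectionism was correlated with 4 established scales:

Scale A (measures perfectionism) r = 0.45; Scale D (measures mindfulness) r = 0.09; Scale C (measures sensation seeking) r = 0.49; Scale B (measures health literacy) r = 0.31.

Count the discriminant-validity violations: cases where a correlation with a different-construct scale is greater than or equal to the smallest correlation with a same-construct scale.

1

Convergent (same construct = perfectionism): Scale A.
Smallest convergent = 0.45. Discriminant values: 0.09, 0.49, 0.31; count ≥ 0.45 → 1.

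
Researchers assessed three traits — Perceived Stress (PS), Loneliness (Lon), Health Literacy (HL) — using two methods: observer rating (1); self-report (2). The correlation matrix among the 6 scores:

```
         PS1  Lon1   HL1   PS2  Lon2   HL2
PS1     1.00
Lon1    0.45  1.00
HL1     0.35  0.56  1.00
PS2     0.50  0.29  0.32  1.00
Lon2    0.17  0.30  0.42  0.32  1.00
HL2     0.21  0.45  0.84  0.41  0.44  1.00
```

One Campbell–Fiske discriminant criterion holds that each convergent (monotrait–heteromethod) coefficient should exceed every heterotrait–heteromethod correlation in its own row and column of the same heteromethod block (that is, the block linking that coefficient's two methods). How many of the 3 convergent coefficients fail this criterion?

Each convergent coefficient versus the relevant comparison correlations:
PS (methods 1·2): 0.50 vs {0.17, 0.29, 0.21, 0.32} → pass.
Lon (methods 1·2): 0.30 vs {0.29, 0.17, 0.45, 0.42} → fail.
HL (methods 1·2): 0.84 vs {0.32, 0.21, 0.42, 0.45} → pass.
1 of 3 fail.

1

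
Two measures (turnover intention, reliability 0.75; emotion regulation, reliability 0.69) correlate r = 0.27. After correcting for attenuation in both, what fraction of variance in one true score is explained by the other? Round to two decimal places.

Disattenuated r = 0.27 / √(0.75 × 0.69) = 0.27 / 0.7194 = 0.3753.
Shared true-score variance = 0.3753² = 0.1409 ≈ 0.14.

0.14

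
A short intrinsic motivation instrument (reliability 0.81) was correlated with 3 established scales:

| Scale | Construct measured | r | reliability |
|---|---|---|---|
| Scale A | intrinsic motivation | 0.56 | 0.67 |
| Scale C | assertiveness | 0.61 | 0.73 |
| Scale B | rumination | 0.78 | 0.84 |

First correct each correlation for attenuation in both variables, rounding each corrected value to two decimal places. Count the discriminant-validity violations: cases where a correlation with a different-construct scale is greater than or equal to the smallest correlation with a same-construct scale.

Disattenuated r (r / √(r_scale · r_new)):
  Scale A (conv): 0.56 / √(0.67·0.81) = 0.76
  Scale C (disc): 0.61 / √(0.73·0.81) = 0.79
  Scale B (disc): 0.78 / √(0.84·0.81) = 0.95
Smallest convergent = 0.76. Discriminant values: 0.79, 0.95; count ≥ 0.76 → 2.

2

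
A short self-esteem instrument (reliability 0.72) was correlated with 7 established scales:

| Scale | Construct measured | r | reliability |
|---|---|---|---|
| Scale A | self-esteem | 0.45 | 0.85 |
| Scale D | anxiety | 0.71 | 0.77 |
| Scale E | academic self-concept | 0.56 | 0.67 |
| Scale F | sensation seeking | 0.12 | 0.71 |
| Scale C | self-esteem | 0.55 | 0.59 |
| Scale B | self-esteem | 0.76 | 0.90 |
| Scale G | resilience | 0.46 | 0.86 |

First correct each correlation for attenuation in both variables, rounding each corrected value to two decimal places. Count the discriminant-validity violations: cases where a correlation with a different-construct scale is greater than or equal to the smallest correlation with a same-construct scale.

3

Disattenuated r (r / √(r_scale · r_new)):
  Scale A (conv): 0.45 / √(0.85·0.72) = 0.58
  Scale D (disc): 0.71 / √(0.77·0.72) = 0.95
  Scale E (disc): 0.56 / √(0.67·0.72) = 0.81
  Scale F (disc): 0.12 / √(0.71·0.72) = 0.17
  Scale C (conv): 0.55 / √(0.59·0.72) = 0.84
  Scale B (conv): 0.76 / √(0.90·0.72) = 0.94
  Scale G (disc): 0.46 / √(0.86·0.72) = 0.58
Smallest convergent = 0.58. Discriminant values: 0.95, 0.81, 0.17, 0.58; count ≥ 0.58 → 3.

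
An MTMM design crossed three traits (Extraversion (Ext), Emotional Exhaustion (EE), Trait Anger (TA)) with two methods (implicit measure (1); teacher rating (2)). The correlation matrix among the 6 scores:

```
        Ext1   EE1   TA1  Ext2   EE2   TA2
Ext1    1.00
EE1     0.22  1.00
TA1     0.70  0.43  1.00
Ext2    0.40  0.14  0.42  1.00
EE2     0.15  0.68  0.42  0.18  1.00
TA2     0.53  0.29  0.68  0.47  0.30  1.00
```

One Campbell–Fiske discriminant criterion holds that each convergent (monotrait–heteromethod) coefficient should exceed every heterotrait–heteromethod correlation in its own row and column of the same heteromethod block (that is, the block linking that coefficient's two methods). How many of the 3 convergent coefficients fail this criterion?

Checking each validity diagonal entry against its comparison values:
Ext (methods 1·2): 0.40 vs {0.15, 0.14, 0.53, 0.42} → fail.
EE (methods 1·2): 0.68 vs {0.14, 0.15, 0.29, 0.42} → pass.
TA (methods 1·2): 0.68 vs {0.42, 0.53, 0.42, 0.29} → pass.
1 of 3 fail.

1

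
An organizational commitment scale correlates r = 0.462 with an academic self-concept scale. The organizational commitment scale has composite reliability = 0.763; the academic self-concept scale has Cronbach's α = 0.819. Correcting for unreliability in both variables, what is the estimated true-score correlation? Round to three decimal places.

r_true = r_obs / √(r_xx · r_yy) = 0.462 / √(0.763 × 0.819) = 0.462 / √0.624897 = 0.462 / 0.7905 ≈ 0.584.

0.584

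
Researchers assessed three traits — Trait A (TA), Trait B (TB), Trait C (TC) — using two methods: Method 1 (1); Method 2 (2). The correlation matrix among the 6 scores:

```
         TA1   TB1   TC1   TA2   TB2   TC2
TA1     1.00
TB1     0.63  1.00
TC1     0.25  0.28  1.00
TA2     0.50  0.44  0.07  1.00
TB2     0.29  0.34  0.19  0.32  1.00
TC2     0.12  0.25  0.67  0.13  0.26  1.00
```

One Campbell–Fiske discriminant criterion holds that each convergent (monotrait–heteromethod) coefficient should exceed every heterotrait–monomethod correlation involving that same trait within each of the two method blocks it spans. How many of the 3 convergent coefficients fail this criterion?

Each convergent coefficient versus the relevant comparison correlations:
TA (methods 1·2): 0.50 vs {0.63, 0.32, 0.25, 0.13} → fail.
TB (methods 1·2): 0.34 vs {0.63, 0.32, 0.28, 0.26} → fail.
TC (methods 1·2): 0.67 vs {0.25, 0.13, 0.28, 0.26} → pass.
2 of 3 fail.

2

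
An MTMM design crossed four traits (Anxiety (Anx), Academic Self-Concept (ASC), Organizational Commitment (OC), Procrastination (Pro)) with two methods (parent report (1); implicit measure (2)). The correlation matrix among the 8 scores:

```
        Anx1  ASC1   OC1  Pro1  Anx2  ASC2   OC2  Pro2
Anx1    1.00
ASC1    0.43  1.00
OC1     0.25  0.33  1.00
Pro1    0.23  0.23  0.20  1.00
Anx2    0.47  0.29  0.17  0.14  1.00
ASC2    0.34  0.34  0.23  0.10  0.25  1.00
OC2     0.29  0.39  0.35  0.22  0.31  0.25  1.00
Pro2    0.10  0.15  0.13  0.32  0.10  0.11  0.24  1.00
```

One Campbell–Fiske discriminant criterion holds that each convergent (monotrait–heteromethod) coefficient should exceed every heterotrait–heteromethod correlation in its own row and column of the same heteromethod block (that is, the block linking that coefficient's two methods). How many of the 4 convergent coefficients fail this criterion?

Each convergent coefficient versus the relevant comparison correlations:
Anx (methods 1·2): 0.47 vs {0.34, 0.29, 0.29, 0.17, 0.10, 0.14} → pass.
ASC (methods 1·2): 0.34 vs {0.29, 0.34, 0.39, 0.23, 0.15, 0.10} → fail.
OC (methods 1·2): 0.35 vs {0.17, 0.29, 0.23, 0.39, 0.13, 0.22} → fail.
Pro (methods 1·2): 0.32 vs {0.14, 0.10, 0.10, 0.15, 0.22, 0.13} → pass.
2 of 4 fail.

2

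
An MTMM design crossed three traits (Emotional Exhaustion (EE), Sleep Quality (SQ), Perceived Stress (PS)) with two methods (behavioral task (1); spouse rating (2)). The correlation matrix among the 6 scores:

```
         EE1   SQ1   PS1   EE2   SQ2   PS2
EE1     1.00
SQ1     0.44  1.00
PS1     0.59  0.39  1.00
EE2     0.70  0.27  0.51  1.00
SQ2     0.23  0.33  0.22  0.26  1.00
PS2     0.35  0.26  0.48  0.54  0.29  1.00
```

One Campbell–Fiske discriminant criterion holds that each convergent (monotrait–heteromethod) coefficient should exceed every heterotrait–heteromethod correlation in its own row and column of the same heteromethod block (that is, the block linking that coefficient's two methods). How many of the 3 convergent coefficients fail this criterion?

Each convergent coefficient versus the relevant comparison correlations:
EE (methods 1·2): 0.70 vs {0.23, 0.27, 0.35, 0.51} → pass.
SQ (methods 1·2): 0.33 vs {0.27, 0.23, 0.26, 0.22} → pass.
PS (methods 1·2): 0.48 vs {0.51, 0.35, 0.22, 0.26} → fail.
1 of 3 fail.

1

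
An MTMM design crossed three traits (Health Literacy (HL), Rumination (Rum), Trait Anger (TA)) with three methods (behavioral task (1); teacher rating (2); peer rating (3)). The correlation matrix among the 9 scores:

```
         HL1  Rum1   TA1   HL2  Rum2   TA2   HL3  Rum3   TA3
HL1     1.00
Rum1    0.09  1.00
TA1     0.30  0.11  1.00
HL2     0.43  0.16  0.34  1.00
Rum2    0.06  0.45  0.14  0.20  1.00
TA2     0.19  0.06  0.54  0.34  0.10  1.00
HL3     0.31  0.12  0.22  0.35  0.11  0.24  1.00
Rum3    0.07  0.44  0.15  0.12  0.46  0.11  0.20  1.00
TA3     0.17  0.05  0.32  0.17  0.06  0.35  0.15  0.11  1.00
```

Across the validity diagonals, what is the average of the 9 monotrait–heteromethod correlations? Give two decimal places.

0.41

Convergent values: 0.43, 0.31, 0.35, 0.45, 0.44, 0.46, 0.54, 0.32, 0.35; mean = 3.65/9 = 0.41.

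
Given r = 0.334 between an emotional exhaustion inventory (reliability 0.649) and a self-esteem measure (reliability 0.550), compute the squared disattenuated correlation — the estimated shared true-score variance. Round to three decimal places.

0.313

Disattenuated r = 0.334 / √(0.649 × 0.550) = 0.334 / 0.5975 = 0.5590.
Shared true-score variance = 0.5590² = 0.3125 ≈ 0.313.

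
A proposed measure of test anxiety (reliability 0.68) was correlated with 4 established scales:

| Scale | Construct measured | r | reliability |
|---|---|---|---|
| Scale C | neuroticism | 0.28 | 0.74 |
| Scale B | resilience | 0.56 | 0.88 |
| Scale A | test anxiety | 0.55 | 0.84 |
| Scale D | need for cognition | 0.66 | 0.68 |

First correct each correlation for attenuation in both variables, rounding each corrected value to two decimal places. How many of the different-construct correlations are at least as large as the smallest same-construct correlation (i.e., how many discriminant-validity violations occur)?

Disattenuated r (r / √(r_scale · r_new)):
  Scale C (disc): 0.28 / √(0.74·0.68) = 0.39
  Scale B (disc): 0.56 / √(0.88·0.68) = 0.72
  Scale A (conv): 0.55 / √(0.84·0.68) = 0.73
  Scale D (disc): 0.66 / √(0.68·0.68) = 0.97
Smallest convergent = 0.73. Discriminant values: 0.39, 0.72, 0.97; count ≥ 0.73 → 1.

1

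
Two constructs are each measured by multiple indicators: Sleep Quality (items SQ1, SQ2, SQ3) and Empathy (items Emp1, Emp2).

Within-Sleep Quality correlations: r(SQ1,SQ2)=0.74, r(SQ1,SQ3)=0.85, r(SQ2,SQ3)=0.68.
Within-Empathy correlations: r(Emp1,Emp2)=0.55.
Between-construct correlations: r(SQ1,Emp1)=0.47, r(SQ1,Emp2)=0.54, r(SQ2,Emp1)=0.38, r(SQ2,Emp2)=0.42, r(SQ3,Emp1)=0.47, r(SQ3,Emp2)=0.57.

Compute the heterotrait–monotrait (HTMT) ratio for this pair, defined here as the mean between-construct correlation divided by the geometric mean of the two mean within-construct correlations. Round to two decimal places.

Mean heterotrait r = 2.85/6 = 0.4750.
Mean within-SQ = 2.27/3 = 0.7567; mean within-Emp = 0.55/1 = 0.5500.
Geometric mean = √(0.7567 × 0.5500) = 0.6451.
HTMT = 0.4750 / 0.6451 = 0.74.

0.74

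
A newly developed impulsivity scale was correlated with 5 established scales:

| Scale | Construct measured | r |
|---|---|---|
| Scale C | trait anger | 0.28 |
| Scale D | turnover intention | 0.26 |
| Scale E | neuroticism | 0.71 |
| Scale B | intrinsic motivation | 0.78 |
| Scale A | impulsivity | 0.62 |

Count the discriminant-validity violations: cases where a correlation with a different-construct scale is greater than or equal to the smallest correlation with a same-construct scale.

2

Convergent (same construct = impulsivity): Scale A.
Smallest convergent = 0.62. Discriminant values: 0.28, 0.26, 0.71, 0.78; count ≥ 0.62 → 2.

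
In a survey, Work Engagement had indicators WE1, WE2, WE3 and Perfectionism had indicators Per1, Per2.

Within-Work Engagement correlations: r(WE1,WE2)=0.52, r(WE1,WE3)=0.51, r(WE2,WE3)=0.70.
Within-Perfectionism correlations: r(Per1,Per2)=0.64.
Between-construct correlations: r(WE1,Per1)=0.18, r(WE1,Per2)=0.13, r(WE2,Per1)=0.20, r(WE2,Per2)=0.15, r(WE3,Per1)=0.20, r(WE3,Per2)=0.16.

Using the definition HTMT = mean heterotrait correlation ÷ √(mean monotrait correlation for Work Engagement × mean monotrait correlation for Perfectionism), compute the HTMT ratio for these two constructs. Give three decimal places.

Mean between = 1.02/6 = 0.1700.
Mean within-WE = 1.73/3 = 0.5767; mean within-Per = 0.64/1 = 0.6400.
Geometric mean = √(0.5767 × 0.6400) = 0.6075.
HTMT = 0.1700 / 0.6075 = 0.280.

0.280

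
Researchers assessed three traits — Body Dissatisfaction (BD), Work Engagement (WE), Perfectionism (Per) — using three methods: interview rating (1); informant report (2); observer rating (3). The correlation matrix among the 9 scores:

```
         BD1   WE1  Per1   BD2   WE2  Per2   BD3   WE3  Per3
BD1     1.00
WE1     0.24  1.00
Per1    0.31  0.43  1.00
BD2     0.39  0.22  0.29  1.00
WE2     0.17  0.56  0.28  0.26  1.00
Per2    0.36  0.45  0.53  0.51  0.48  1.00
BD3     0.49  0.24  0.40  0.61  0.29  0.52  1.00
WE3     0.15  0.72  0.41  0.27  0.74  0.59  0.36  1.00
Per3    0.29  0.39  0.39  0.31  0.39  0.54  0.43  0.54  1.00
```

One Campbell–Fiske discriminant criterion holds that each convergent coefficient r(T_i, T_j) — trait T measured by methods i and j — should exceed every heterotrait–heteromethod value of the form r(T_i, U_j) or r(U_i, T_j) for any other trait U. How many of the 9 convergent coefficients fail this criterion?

Each convergent coefficient versus the relevant comparison correlations:
BD (methods 1·2): 0.39 vs {0.17, 0.22, 0.36, 0.29} → pass.
BD (methods 1·3): 0.49 vs {0.15, 0.24, 0.29, 0.40} → pass.
BD (methods 2·3): 0.61 vs {0.27, 0.29, 0.31, 0.52} → pass.
WE (methods 1·2): 0.56 vs {0.22, 0.17, 0.45, 0.28} → pass.
WE (methods 1·3): 0.72 vs {0.24, 0.15, 0.39, 0.41} → pass.
WE (methods 2·3): 0.74 vs {0.29, 0.27, 0.39, 0.59} → pass.
Per (methods 1·2): 0.53 vs {0.29, 0.36, 0.28, 0.45} → pass.
Per (methods 1·3): 0.39 vs {0.40, 0.29, 0.41, 0.39} → fail.
Per (methods 2·3): 0.54 vs {0.52, 0.31, 0.59, 0.39} → fail.
2 of 9 fail.

2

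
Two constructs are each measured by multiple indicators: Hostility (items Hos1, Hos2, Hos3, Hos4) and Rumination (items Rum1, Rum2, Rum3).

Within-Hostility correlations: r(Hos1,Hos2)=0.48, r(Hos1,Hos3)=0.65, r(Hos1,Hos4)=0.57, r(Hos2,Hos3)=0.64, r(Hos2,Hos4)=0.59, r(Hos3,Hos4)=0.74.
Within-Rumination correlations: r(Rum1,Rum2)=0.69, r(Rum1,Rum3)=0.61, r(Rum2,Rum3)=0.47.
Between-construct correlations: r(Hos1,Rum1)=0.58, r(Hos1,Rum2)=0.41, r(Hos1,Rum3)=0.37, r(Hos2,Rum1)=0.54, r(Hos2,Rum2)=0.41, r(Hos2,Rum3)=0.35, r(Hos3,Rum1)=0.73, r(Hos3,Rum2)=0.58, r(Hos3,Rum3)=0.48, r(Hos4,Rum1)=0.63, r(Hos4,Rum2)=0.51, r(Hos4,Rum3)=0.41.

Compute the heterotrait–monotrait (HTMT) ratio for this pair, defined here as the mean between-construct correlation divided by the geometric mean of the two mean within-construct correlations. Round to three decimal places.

Between-construct mean = 6.00/12 = 0.5000.
Mean within-Hos = 3.67/6 = 0.6117; mean within-Rum = 1.77/3 = 0.5900.
Geometric mean = √(0.6117 × 0.5900) = 0.6008.
HTMT = 0.5000 / 0.6008 = 0.832.

0.832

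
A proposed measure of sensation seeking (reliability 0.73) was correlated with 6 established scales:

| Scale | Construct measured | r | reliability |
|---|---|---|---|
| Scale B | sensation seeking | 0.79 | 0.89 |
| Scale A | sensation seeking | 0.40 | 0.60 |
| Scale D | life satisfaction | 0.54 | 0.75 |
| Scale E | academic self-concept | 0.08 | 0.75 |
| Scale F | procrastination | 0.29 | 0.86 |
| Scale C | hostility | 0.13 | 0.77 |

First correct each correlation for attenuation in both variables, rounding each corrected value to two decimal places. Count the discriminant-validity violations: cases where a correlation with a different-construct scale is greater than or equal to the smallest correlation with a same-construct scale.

1

Disattenuated r (r / √(r_scale · r_new)):
  Scale B (conv): 0.79 / √(0.89·0.73) = 0.98
  Scale A (conv): 0.40 / √(0.60·0.73) = 0.60
  Scale D (disc): 0.54 / √(0.75·0.73) = 0.73
  Scale E (disc): 0.08 / √(0.75·0.73) = 0.11
  Scale F (disc): 0.29 / √(0.86·0.73) = 0.37
  Scale C (disc): 0.13 / √(0.77·0.73) = 0.17
Smallest convergent = 0.60. Discriminant values: 0.73, 0.11, 0.37, 0.17; count ≥ 0.60 → 1.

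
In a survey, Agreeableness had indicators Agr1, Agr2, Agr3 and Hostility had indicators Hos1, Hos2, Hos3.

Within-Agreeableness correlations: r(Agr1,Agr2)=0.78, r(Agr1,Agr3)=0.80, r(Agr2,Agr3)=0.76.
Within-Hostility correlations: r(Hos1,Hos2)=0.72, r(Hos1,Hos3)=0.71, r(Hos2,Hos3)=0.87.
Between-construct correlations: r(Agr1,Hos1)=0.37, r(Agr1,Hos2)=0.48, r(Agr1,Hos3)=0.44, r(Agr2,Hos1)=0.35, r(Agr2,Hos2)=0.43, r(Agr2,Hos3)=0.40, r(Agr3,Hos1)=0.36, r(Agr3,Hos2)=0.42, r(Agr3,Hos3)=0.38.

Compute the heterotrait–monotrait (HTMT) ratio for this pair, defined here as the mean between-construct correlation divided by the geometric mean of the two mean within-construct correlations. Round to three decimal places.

0.522

Between-construct mean = 3.63/9 = 0.4033.
Mean within-Agr = 2.34/3 = 0.7800; mean within-Hos = 2.30/3 = 0.7667.
Geometric mean = √(0.7800 × 0.7667) = 0.7733.
HTMT = 0.4033 / 0.7733 = 0.522.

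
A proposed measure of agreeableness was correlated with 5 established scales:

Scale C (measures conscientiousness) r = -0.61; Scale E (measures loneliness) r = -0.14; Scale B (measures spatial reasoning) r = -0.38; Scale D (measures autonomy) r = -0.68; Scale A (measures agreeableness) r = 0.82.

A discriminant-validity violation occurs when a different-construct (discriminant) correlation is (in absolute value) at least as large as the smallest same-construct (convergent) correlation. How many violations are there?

0

Convergent (same construct = agreeableness): Scale A.
Smallest convergent = 0.82. Discriminant |r|: 0.61, 0.14, 0.38, 0.68; count ≥ 0.82 → 0.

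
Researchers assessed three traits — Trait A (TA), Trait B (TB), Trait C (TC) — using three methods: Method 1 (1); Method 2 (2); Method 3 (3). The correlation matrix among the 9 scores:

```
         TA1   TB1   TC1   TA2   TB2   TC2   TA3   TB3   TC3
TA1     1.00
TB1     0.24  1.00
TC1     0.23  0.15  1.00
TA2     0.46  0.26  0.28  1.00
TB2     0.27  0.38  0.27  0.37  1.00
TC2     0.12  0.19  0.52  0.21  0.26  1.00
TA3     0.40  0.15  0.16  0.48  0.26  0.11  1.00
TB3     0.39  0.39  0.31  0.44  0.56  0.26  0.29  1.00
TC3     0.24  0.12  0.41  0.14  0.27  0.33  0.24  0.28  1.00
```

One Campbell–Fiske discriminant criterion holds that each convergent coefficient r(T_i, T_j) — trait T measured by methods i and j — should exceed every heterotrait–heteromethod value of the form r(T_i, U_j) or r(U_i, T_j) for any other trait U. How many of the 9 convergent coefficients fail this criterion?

Each convergent coefficient versus the relevant comparison correlations:
TA (methods 1·2): 0.46 vs {0.27, 0.26, 0.12, 0.28} → pass.
TA (methods 1·3): 0.40 vs {0.39, 0.15, 0.24, 0.16} → pass.
TA (methods 2·3): 0.48 vs {0.44, 0.26, 0.14, 0.11} → pass.
TB (methods 1·2): 0.38 vs {0.26, 0.27, 0.19, 0.27} → pass.
TB (methods 1·3): 0.39 vs {0.15, 0.39, 0.12, 0.31} → fail.
TB (methods 2·3): 0.56 vs {0.26, 0.44, 0.27, 0.26} → pass.
TC (methods 1·2): 0.52 vs {0.28, 0.12, 0.27, 0.19} → pass.
TC (methods 1·3): 0.41 vs {0.16, 0.24, 0.31, 0.12} → pass.
TC (methods 2·3): 0.33 vs {0.11, 0.14, 0.26, 0.27} → pass.
1 of 9 fail.

1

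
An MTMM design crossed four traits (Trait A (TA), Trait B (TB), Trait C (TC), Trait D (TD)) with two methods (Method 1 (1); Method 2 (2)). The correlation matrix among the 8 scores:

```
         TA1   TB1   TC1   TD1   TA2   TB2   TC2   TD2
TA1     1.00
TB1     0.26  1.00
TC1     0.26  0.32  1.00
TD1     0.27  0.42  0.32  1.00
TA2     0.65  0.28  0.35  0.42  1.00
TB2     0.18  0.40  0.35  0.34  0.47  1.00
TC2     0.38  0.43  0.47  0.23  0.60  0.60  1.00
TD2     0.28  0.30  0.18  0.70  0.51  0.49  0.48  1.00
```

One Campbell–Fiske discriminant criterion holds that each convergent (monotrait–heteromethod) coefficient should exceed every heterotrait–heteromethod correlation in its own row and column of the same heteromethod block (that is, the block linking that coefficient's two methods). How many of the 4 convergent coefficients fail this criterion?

1

Checking each validity diagonal entry against its comparison values:
TA (methods 1·2): 0.65 vs {0.18, 0.28, 0.38, 0.35, 0.28, 0.42} → pass.
TB (methods 1·2): 0.40 vs {0.28, 0.18, 0.43, 0.35, 0.30, 0.34} → fail.
TC (methods 1·2): 0.47 vs {0.35, 0.38, 0.35, 0.43, 0.18, 0.23} → pass.
TD (methods 1·2): 0.70 vs {0.42, 0.28, 0.34, 0.30, 0.23, 0.18} → pass.
1 of 4 fail.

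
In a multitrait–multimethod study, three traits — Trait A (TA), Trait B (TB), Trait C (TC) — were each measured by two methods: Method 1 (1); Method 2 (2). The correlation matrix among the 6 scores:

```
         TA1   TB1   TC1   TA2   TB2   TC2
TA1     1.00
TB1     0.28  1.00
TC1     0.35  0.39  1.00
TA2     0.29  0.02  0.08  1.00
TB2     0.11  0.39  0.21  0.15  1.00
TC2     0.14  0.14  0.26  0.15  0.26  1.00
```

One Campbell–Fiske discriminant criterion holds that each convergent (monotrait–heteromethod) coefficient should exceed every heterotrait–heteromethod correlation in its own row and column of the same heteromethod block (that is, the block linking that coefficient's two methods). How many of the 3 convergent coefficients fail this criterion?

0

Convergent coefficients and their comparison sets:
TA (methods 1·2): 0.29 vs {0.11, 0.02, 0.14, 0.08} → pass.
TB (methods 1·2): 0.39 vs {0.02, 0.11, 0.14, 0.21} → pass.
TC (methods 1·2): 0.26 vs {0.08, 0.14, 0.21, 0.14} → pass.
0 of 3 fail.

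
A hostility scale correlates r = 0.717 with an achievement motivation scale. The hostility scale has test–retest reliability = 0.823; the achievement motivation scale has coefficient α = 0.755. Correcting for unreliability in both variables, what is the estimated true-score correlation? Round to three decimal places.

r_true = r_obs / √(r_xx · r_yy) = 0.717 / √(0.823 × 0.755) = 0.717 / √0.621365 = 0.717 / 0.7883 ≈ 0.910.

0.910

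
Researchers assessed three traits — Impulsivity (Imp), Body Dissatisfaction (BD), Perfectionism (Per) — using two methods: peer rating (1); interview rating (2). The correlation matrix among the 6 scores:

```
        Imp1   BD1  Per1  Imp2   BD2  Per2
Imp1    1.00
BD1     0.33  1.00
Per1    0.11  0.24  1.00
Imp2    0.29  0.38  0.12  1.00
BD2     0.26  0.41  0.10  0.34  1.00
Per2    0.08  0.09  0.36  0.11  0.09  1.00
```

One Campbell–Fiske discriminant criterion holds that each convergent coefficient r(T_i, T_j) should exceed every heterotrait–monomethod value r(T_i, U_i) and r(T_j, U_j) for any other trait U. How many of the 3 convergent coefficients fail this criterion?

Each convergent coefficient versus the relevant comparison correlations:
Imp (methods 1·2): 0.29 vs {0.33, 0.34, 0.11, 0.11} → fail.
BD (methods 1·2): 0.41 vs {0.33, 0.34, 0.24, 0.09} → pass.
Per (methods 1·2): 0.36 vs {0.11, 0.11, 0.24, 0.09} → pass.
1 of 3 fail.

1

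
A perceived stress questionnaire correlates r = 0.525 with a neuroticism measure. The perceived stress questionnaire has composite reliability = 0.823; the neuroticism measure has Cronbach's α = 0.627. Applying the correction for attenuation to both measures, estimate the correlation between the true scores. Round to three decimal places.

0.731

r_true = r_obs / √(r_xx · r_yy) = 0.525 / √(0.823 × 0.627) = 0.525 / √0.516021 = 0.525 / 0.7183 ≈ 0.731.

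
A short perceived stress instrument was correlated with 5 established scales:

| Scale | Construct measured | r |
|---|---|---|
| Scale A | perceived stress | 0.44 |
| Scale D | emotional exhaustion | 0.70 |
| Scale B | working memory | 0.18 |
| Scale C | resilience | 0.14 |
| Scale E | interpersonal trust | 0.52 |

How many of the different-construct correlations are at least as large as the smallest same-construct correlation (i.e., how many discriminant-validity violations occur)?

Convergent (same construct = perceived stress): Scale A.
Smallest convergent = 0.44. Discriminant values: 0.70, 0.18, 0.14, 0.52; count ≥ 0.44 → 2.

2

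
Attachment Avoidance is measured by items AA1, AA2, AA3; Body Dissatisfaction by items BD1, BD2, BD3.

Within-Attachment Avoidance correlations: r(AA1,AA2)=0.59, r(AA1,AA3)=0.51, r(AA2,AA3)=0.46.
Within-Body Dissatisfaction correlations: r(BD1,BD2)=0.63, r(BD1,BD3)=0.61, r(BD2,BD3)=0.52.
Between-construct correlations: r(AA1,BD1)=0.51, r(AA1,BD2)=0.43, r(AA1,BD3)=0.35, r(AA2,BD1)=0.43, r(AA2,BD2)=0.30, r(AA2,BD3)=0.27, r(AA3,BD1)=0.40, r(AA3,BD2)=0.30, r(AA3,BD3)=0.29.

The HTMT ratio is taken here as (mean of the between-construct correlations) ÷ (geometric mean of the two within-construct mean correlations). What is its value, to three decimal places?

0.660

Between-construct mean = 3.28/9 = 0.3644.
Mean within-AA = 1.56/3 = 0.5200; mean within-BD = 1.76/3 = 0.5867.
Geometric mean = √(0.5200 × 0.5867) = 0.5523.
HTMT = 0.3644 / 0.5523 = 0.660.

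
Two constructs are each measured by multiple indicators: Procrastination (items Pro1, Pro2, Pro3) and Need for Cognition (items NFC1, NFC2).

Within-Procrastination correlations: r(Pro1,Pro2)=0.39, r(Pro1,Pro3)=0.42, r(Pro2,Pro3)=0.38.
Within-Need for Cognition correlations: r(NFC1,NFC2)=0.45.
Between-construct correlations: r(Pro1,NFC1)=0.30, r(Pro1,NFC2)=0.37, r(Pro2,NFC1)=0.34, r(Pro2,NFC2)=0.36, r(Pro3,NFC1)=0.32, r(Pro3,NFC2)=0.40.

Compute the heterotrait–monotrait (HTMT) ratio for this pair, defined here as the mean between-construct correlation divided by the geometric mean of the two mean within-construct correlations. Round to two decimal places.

0.82

Mean heterotrait r = 2.09/6 = 0.3483.
Mean within-Pro = 1.19/3 = 0.3967; mean within-NFC = 0.45/1 = 0.4500.
Geometric mean = √(0.3967 × 0.4500) = 0.4225.
HTMT = 0.3483 / 0.4225 = 0.82.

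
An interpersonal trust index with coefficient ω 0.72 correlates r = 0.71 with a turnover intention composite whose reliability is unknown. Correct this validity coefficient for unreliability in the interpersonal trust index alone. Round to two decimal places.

0.84

Single correction: r_c = r_obs / √r_xx = 0.71 / √0.72 = 0.71 / 0.8485 ≈ 0.84.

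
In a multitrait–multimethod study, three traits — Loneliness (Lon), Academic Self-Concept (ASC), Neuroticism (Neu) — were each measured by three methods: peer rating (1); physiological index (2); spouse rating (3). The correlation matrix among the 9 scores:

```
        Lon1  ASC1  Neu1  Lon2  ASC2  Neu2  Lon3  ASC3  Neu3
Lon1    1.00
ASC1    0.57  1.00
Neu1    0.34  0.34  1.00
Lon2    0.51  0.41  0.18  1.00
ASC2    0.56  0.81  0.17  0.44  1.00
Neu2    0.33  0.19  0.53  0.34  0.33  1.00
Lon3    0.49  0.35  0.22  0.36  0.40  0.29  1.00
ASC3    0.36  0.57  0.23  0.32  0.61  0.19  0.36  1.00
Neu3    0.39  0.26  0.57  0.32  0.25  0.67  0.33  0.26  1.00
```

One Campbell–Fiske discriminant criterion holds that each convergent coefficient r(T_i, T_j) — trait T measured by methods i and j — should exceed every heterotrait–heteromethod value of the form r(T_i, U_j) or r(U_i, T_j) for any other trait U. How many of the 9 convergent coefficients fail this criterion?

2

Checking each validity diagonal entry against its comparison values:
Lon (methods 1·2): 0.51 vs {0.56, 0.41, 0.33, 0.18} → fail.
Lon (methods 1·3): 0.49 vs {0.36, 0.35, 0.39, 0.22} → pass.
Lon (methods 2·3): 0.36 vs {0.32, 0.40, 0.32, 0.29} → fail.
ASC (methods 1·2): 0.81 vs {0.41, 0.56, 0.19, 0.17} → pass.
ASC (methods 1·3): 0.57 vs {0.35, 0.36, 0.26, 0.23} → pass.
ASC (methods 2·3): 0.61 vs {0.40, 0.32, 0.25, 0.19} → pass.
Neu (methods 1·2): 0.53 vs {0.18, 0.33, 0.17, 0.19} → pass.
Neu (methods 1·3): 0.57 vs {0.22, 0.39, 0.23, 0.26} → pass.
Neu (methods 2·3): 0.67 vs {0.29, 0.32, 0.19, 0.25} → pass.
2 of 9 fail.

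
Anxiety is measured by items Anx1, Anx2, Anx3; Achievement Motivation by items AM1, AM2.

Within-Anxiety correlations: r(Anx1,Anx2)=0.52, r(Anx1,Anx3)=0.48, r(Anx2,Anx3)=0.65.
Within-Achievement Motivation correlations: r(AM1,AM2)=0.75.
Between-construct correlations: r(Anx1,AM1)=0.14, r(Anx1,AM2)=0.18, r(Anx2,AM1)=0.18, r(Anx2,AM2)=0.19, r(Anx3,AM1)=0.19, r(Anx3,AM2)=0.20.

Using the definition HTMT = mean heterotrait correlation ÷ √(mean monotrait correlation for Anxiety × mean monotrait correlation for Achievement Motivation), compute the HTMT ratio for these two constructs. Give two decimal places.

0.28

Mean between = 1.08/6 = 0.1800.
Mean within-Anx = 1.65/3 = 0.5500; mean within-AM = 0.75/1 = 0.7500.
Geometric mean = √(0.5500 × 0.7500) = 0.6423.
HTMT = 0.1800 / 0.6423 = 0.28.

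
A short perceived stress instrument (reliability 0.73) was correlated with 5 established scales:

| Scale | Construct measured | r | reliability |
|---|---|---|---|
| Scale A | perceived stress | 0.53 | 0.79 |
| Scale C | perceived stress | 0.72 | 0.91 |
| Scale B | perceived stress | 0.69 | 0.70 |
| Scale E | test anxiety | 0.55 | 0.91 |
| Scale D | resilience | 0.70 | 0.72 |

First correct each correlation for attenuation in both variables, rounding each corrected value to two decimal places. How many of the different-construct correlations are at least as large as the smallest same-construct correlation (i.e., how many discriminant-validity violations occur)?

Disattenuated r (r / √(r_scale · r_new)):
  Scale A (conv): 0.53 / √(0.79·0.73) = 0.70
  Scale C (conv): 0.72 / √(0.91·0.73) = 0.88
  Scale B (conv): 0.69 / √(0.70·0.73) = 0.97
  Scale E (disc): 0.55 / √(0.91·0.73) = 0.67
  Scale D (disc): 0.70 / √(0.72·0.73) = 0.97
Smallest convergent = 0.70. Discriminant values: 0.67, 0.97; count ≥ 0.70 → 1.

1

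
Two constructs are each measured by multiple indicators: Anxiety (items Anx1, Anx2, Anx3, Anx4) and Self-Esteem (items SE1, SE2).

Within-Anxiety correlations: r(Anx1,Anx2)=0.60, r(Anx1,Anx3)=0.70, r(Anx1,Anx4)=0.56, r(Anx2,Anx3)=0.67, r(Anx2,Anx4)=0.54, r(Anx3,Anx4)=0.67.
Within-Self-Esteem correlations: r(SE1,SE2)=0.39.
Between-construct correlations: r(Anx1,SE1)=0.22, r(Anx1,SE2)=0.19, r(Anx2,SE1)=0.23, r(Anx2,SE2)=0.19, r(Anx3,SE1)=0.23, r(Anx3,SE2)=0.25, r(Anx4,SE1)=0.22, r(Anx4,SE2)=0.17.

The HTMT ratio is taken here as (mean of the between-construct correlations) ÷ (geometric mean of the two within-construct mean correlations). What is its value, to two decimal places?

Between-construct mean = 1.70/8 = 0.2125.
Mean within-Anx = 3.74/6 = 0.6233; mean within-SE = 0.39/1 = 0.3900.
Geometric mean = √(0.6233 × 0.3900) = 0.4930.
HTMT = 0.2125 / 0.4930 = 0.43.

0.43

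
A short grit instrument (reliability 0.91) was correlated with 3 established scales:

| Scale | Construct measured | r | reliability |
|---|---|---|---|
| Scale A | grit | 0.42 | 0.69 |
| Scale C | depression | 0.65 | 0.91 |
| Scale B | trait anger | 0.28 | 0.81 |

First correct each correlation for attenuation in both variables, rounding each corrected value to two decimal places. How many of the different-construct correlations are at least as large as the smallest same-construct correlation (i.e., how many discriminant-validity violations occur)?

Disattenuated r (r / √(r_scale · r_new)):
  Scale A (conv): 0.42 / √(0.69·0.91) = 0.53
  Scale C (disc): 0.65 / √(0.91·0.91) = 0.71
  Scale B (disc): 0.28 / √(0.81·0.91) = 0.33
Smallest convergent = 0.53. Discriminant values: 0.71, 0.33; count ≥ 0.53 → 1.

1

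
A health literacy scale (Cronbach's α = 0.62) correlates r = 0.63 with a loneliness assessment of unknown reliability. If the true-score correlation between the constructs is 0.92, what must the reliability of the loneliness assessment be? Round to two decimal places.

0.76

r_true = r_obs / √(r_xx · r_yy) ⇒ 0.92 = 0.63 / √(0.62 · r_yy).
√(0.62 · r_yy) = 0.63 / 0.92 = 0.6848; 0.62 · r_yy = 0.4690; r_yy = 0.4690 / 0.62 ≈ 0.76.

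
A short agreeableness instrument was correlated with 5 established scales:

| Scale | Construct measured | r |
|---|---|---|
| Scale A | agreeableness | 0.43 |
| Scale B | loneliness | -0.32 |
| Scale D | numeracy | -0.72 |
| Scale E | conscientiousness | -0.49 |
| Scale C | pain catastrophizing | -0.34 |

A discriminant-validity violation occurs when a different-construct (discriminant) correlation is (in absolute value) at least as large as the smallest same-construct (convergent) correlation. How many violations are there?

Convergent (same construct = agreeableness): Scale A.
Smallest convergent = 0.43. Discriminant |r|: 0.32, 0.72, 0.49, 0.34; count ≥ 0.43 → 2.

2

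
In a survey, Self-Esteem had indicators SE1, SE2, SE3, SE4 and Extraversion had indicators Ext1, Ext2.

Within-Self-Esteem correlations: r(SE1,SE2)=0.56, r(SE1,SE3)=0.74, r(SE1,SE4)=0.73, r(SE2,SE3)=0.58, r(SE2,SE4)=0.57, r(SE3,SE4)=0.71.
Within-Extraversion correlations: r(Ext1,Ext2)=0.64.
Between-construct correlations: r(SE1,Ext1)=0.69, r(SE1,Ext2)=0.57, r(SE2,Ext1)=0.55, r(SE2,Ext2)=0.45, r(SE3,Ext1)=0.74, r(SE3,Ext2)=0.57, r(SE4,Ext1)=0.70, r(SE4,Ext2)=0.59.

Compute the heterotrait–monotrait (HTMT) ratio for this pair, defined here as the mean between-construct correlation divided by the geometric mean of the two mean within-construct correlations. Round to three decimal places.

Mean heterotrait r = 4.86/8 = 0.6075.
Mean within-SE = 3.89/6 = 0.6483; mean within-Ext = 0.64/1 = 0.6400.
Geometric mean = √(0.6483 × 0.6400) = 0.6441.
HTMT = 0.6075 / 0.6441 = 0.943.

0.943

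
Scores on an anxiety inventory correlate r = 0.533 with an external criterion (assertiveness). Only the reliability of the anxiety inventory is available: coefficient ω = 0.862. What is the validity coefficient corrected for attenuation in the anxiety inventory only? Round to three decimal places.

Single correction: r_c = r_obs / √r_xx = 0.533 / √0.862 = 0.533 / 0.9284 ≈ 0.574.

0.574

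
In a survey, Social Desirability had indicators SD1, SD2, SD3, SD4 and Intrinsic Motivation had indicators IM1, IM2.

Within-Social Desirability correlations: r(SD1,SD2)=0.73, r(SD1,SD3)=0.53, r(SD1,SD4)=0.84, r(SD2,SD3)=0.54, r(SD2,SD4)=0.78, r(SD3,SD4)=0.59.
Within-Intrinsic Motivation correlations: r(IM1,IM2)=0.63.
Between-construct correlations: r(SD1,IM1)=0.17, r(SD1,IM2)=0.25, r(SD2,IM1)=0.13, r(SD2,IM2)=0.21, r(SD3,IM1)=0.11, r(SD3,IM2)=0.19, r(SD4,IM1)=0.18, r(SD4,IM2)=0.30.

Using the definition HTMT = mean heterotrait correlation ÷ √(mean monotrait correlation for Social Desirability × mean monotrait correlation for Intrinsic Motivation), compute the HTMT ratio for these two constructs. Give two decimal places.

Mean heterotrait r = 1.54/8 = 0.1925.
Mean within-SD = 4.01/6 = 0.6683; mean within-IM = 0.63/1 = 0.6300.
Geometric mean = √(0.6683 × 0.6300) = 0.6489.
HTMT = 0.1925 / 0.6489 = 0.30.

0.30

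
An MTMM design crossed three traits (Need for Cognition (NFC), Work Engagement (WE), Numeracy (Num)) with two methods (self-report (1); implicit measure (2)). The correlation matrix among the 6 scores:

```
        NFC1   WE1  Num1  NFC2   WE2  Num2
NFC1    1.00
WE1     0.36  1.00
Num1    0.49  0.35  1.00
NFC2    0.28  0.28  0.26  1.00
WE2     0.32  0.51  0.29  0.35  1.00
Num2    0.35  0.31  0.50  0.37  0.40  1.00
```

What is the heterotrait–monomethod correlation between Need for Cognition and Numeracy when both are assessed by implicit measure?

0.37

Different traits, same method: r(NFC2, Num2) = 0.37.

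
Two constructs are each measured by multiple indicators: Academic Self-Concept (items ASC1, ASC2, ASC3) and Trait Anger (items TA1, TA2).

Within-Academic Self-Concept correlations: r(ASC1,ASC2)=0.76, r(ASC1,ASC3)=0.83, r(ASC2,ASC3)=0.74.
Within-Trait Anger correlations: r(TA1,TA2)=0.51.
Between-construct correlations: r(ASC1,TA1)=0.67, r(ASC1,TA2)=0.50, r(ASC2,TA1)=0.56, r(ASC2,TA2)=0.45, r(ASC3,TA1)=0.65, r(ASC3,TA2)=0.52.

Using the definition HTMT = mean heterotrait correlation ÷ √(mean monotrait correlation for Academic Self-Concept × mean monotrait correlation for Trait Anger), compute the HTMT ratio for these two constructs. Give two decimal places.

Mean between = 3.35/6 = 0.5583.
Mean within-ASC = 2.33/3 = 0.7767; mean within-TA = 0.51/1 = 0.5100.
Geometric mean = √(0.7767 × 0.5100) = 0.6294.
HTMT = 0.5583 / 0.6294 = 0.89.

0.89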